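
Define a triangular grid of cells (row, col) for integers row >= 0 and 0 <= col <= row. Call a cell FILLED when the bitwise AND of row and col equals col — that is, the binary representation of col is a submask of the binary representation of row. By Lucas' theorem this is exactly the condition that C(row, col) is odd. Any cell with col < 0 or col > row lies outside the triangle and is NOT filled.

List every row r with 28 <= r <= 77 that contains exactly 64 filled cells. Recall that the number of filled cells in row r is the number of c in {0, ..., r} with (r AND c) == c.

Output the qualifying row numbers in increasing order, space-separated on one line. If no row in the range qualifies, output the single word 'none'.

Row r has 2^popcount(r) filled cells, so we need popcount(r) = log2(64) = 6.
Scan r = 28..77 and keep those with exactly 6 one-bits:
r=28=11100 popcount=3 -> skip
r=29=11101 popcount=4 -> skip
r=30=11110 popcount=4 -> skip
r=31=11111 popcount=5 -> skip
r=32=100000 popcount=1 -> skip
r=33=100001 popcount=2 -> skip
r=34=100010 popcount=2 -> skip
r=35=100011 popcount=3 -> skip
r=36=100100 popcount=2 -> skip
r=37=100101 popcount=3 -> skip
r=38=100110 popcount=3 -> skip
r=39=100111 popcount=4 -> skip
r=40=101000 popcount=2 -> skip
r=41=101001 popcount=3 -> skip
r=42=101010 popcount=3 -> skip
r=43=101011 popcount=4 -> skip
r=44=101100 popcount=3 -> skip
r=45=101101 popcount=4 -> skip
r=46=101110 popcount=4 -> skip
r=47=101111 popcount=5 -> skip
r=48=110000 popcount=2 -> skip
r=49=110001 popcount=3 -> skip
r=50=110010 popcount=3 -> skip
r=51=110011 popcount=4 -> skip
r=52=110100 popcount=3 -> skip
r=53=110101 popcount=4 -> skip
r=54=110110 popcount=4 -> skip
r=55=110111 popcount=5 -> skip
r=56=111000 popcount=3 -> skip
r=57=111001 popcount=4 -> skip
r=58=111010 popcount=4 -> skip
r=59=111011 popcount=5 -> skip
r=60=111100 popcount=4 -> skip
r=61=111101 popcount=5 -> skip
r=62=111110 popcount=5 -> skip
r=63=111111 popcount=6 -> KEEP
r=64=1000000 popcount=1 -> skip
r=65=1000001 popcount=2 -> skip
r=66=1000010 popcount=2 -> skip
r=67=1000011 popcount=3 -> skip
r=68=1000100 popcount=2 -> skip
r=69=1000101 popcount=3 -> skip
r=70=1000110 popcount=3 -> skip
r=71=1000111 popcount=4 -> skip
r=72=1001000 popcount=2 -> skip
r=73=1001001 popcount=3 -> skip
r=74=1001010 popcount=3 -> skip
r=75=1001011 popcount=4 -> skip
r=76=1001100 popcount=3 -> skip
r=77=1001101 popcount=4 -> skip
Kept rows: 63

Answer: 63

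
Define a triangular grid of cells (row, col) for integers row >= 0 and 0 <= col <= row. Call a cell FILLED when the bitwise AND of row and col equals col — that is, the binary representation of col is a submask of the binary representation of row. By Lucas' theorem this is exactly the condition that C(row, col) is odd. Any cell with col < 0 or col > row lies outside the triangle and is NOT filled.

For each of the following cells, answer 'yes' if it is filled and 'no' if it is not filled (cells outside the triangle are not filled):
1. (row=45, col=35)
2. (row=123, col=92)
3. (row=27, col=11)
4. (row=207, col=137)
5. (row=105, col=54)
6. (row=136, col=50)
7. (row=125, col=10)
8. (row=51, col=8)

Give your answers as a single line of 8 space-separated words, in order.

(45,35): row=0b101101, col=0b100011, row AND col = 0b100001 = 33; 33 != 35 -> empty
(123,92): row=0b1111011, col=0b1011100, row AND col = 0b1011000 = 88; 88 != 92 -> empty
(27,11): row=0b11011, col=0b1011, row AND col = 0b1011 = 11; 11 == 11 -> filled
(207,137): row=0b11001111, col=0b10001001, row AND col = 0b10001001 = 137; 137 == 137 -> filled
(105,54): row=0b1101001, col=0b110110, row AND col = 0b100000 = 32; 32 != 54 -> empty
(136,50): row=0b10001000, col=0b110010, row AND col = 0b0 = 0; 0 != 50 -> empty
(125,10): row=0b1111101, col=0b1010, row AND col = 0b1000 = 8; 8 != 10 -> empty
(51,8): row=0b110011, col=0b1000, row AND col = 0b0 = 0; 0 != 8 -> empty

Answer: no no yes yes no no no no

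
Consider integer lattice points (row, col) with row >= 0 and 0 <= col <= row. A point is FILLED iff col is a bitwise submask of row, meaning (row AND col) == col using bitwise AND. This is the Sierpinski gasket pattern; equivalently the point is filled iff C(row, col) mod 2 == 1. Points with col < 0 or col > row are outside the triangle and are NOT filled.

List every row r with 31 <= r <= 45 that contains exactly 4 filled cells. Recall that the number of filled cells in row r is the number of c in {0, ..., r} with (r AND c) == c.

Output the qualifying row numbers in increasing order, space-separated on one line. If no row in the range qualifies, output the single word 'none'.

Row r has 2^popcount(r) filled cells, so we need popcount(r) = log2(4) = 2.
Scan r = 31..45 and keep those with exactly 2 one-bits:
r=31=11111 popcount=5 -> skip
r=32=100000 popcount=1 -> skip
r=33=100001 popcount=2 -> KEEP
r=34=100010 popcount=2 -> KEEP
r=35=100011 popcount=3 -> skip
r=36=100100 popcount=2 -> KEEP
r=37=100101 popcount=3 -> skip
r=38=100110 popcount=3 -> skip
r=39=100111 popcount=4 -> skip
r=40=101000 popcount=2 -> KEEP
r=41=101001 popcount=3 -> skip
r=42=101010 popcount=3 -> skip
r=43=101011 popcount=4 -> skip
r=44=101100 popcount=3 -> skip
r=45=101101 popcount=4 -> skip
Kept rows: 33 34 36 40

Answer: 33 34 36 40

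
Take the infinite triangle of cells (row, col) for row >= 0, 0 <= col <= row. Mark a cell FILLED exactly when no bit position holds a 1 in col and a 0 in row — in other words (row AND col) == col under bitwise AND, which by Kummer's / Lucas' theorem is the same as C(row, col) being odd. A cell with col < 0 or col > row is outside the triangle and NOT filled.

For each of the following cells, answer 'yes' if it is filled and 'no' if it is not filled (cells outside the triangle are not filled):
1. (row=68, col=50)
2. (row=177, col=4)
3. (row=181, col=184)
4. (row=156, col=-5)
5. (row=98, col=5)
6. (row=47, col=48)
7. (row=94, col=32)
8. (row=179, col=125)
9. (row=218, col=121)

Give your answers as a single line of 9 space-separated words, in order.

(68,50): row=0b1000100, col=0b110010, row AND col = 0b0 = 0; 0 != 50 -> empty
(177,4): row=0b10110001, col=0b100, row AND col = 0b0 = 0; 0 != 4 -> empty
(181,184): col outside [0, 181] -> not filled
(156,-5): col outside [0, 156] -> not filled
(98,5): row=0b1100010, col=0b101, row AND col = 0b0 = 0; 0 != 5 -> empty
(47,48): col outside [0, 47] -> not filled
(94,32): row=0b1011110, col=0b100000, row AND col = 0b0 = 0; 0 != 32 -> empty
(179,125): row=0b10110011, col=0b1111101, row AND col = 0b110001 = 49; 49 != 125 -> empty
(218,121): row=0b11011010, col=0b1111001, row AND col = 0b1011000 = 88; 88 != 121 -> empty

Answer: no no no no no no no no no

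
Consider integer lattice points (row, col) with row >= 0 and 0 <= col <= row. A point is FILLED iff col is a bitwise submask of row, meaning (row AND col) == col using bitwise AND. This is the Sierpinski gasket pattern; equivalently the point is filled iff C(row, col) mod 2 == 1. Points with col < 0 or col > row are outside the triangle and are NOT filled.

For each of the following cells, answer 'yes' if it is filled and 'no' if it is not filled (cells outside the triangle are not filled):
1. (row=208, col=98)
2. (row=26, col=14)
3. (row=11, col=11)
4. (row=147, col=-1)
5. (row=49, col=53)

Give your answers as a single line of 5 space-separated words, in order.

Answer: no no yes no no

Derivation:
(208,98): row=0b11010000, col=0b1100010, row AND col = 0b1000000 = 64; 64 != 98 -> empty
(26,14): row=0b11010, col=0b1110, row AND col = 0b1010 = 10; 10 != 14 -> empty
(11,11): row=0b1011, col=0b1011, row AND col = 0b1011 = 11; 11 == 11 -> filled
(147,-1): col outside [0, 147] -> not filled
(49,53): col outside [0, 49] -> not filled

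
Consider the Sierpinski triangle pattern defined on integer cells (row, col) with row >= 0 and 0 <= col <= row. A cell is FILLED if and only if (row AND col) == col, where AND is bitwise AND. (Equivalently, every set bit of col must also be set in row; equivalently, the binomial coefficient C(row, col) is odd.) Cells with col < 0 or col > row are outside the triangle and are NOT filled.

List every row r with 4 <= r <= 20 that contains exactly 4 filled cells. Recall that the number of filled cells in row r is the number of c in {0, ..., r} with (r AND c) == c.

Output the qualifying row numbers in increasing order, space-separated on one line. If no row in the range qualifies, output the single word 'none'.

Answer: 5 6 9 10 12 17 18 20

Derivation:
Row r has 2^popcount(r) filled cells, so we need popcount(r) = log2(4) = 2.
Scan r = 4..20 and keep those with exactly 2 one-bits:
r=4=100 popcount=1 -> skip
r=5=101 popcount=2 -> KEEP
r=6=110 popcount=2 -> KEEP
r=7=111 popcount=3 -> skip
r=8=1000 popcount=1 -> skip
r=9=1001 popcount=2 -> KEEP
r=10=1010 popcount=2 -> KEEP
r=11=1011 popcount=3 -> skip
r=12=1100 popcount=2 -> KEEP
r=13=1101 popcount=3 -> skip
r=14=1110 popcount=3 -> skip
r=15=1111 popcount=4 -> skip
r=16=10000 popcount=1 -> skip
r=17=10001 popcount=2 -> KEEP
r=18=10010 popcount=2 -> KEEP
r=19=10011 popcount=3 -> skip
r=20=10100 popcount=2 -> KEEP
Kept rows: 5 6 9 10 12 17 18 20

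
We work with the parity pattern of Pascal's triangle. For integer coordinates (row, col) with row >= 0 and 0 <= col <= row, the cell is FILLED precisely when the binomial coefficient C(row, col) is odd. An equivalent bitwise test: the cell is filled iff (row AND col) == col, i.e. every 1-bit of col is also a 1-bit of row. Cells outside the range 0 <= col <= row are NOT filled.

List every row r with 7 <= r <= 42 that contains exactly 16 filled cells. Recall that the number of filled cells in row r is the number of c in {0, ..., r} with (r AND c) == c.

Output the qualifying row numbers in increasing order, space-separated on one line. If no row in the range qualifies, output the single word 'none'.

Answer: 15 23 27 29 30 39

Derivation:
Row r has 2^popcount(r) filled cells, so we need popcount(r) = log2(16) = 4.
Scan r = 7..42 and keep those with exactly 4 one-bits:
r=7=111 popcount=3 -> skip
r=8=1000 popcount=1 -> skip
r=9=1001 popcount=2 -> skip
r=10=1010 popcount=2 -> skip
r=11=1011 popcount=3 -> skip
r=12=1100 popcount=2 -> skip
r=13=1101 popcount=3 -> skip
r=14=1110 popcount=3 -> skip
r=15=1111 popcount=4 -> KEEP
r=16=10000 popcount=1 -> skip
r=17=10001 popcount=2 -> skip
r=18=10010 popcount=2 -> skip
r=19=10011 popcount=3 -> skip
r=20=10100 popcount=2 -> skip
r=21=10101 popcount=3 -> skip
r=22=10110 popcount=3 -> skip
r=23=10111 popcount=4 -> KEEP
r=24=11000 popcount=2 -> skip
r=25=11001 popcount=3 -> skip
r=26=11010 popcount=3 -> skip
r=27=11011 popcount=4 -> KEEP
r=28=11100 popcount=3 -> skip
r=29=11101 popcount=4 -> KEEP
r=30=11110 popcount=4 -> KEEP
r=31=11111 popcount=5 -> skip
r=32=100000 popcount=1 -> skip
r=33=100001 popcount=2 -> skip
r=34=100010 popcount=2 -> skip
r=35=100011 popcount=3 -> skip
r=36=100100 popcount=2 -> skip
r=37=100101 popcount=3 -> skip
r=38=100110 popcount=3 -> skip
r=39=100111 popcount=4 -> KEEP
r=40=101000 popcount=2 -> skip
r=41=101001 popcount=3 -> skip
r=42=101010 popcount=3 -> skip
Kept rows: 15 23 27 29 30 39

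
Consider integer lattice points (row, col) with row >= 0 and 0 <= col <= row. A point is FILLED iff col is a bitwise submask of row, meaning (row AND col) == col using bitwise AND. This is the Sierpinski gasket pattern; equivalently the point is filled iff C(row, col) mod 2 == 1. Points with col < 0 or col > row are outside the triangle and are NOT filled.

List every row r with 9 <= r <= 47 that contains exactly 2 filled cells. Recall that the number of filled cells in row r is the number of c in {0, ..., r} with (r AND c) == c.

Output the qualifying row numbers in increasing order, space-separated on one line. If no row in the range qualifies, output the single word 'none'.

Row r has 2^popcount(r) filled cells, so we need popcount(r) = log2(2) = 1.
Scan r = 9..47 and keep those with exactly 1 one-bits:
r=9=1001 popcount=2 -> skip
r=10=1010 popcount=2 -> skip
r=11=1011 popcount=3 -> skip
r=12=1100 popcount=2 -> skip
r=13=1101 popcount=3 -> skip
r=14=1110 popcount=3 -> skip
r=15=1111 popcount=4 -> skip
r=16=10000 popcount=1 -> KEEP
r=17=10001 popcount=2 -> skip
r=18=10010 popcount=2 -> skip
r=19=10011 popcount=3 -> skip
r=20=10100 popcount=2 -> skip
r=21=10101 popcount=3 -> skip
r=22=10110 popcount=3 -> skip
r=23=10111 popcount=4 -> skip
r=24=11000 popcount=2 -> skip
r=25=11001 popcount=3 -> skip
r=26=11010 popcount=3 -> skip
r=27=11011 popcount=4 -> skip
r=28=11100 popcount=3 -> skip
r=29=11101 popcount=4 -> skip
r=30=11110 popcount=4 -> skip
r=31=11111 popcount=5 -> skip
r=32=100000 popcount=1 -> KEEP
r=33=100001 popcount=2 -> skip
r=34=100010 popcount=2 -> skip
r=35=100011 popcount=3 -> skip
r=36=100100 popcount=2 -> skip
r=37=100101 popcount=3 -> skip
r=38=100110 popcount=3 -> skip
r=39=100111 popcount=4 -> skip
r=40=101000 popcount=2 -> skip
r=41=101001 popcount=3 -> skip
r=42=101010 popcount=3 -> skip
r=43=101011 popcount=4 -> skip
r=44=101100 popcount=3 -> skip
r=45=101101 popcount=4 -> skip
r=46=101110 popcount=4 -> skip
r=47=101111 popcount=5 -> skip
Kept rows: 16 32

Answer: 16 32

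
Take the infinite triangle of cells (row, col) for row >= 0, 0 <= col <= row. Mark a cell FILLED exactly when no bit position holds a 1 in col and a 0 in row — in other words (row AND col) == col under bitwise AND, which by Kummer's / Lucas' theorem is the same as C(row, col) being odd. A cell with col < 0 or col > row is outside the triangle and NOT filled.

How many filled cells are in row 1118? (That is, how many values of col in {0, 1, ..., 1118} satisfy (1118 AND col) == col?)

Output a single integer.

Answer: 64

Derivation:
1118 in binary = 10001011110
popcount(1118) = number of 1-bits in 10001011110 = 6
A col c satisfies (1118 AND c) == c iff every set bit of c is also set in 1118; each of the 6 set bits of 1118 can independently be on or off in c.
count = 2^6 = 64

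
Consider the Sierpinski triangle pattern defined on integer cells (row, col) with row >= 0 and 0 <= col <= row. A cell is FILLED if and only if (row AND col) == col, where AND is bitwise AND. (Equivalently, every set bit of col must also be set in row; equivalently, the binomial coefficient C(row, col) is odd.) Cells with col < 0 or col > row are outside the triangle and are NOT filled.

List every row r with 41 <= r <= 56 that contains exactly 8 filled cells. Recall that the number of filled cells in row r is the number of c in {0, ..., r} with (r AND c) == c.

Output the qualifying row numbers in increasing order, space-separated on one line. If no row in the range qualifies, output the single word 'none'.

Row r has 2^popcount(r) filled cells, so we need popcount(r) = log2(8) = 3.
Scan r = 41..56 and keep those with exactly 3 one-bits:
r=41=101001 popcount=3 -> KEEP
r=42=101010 popcount=3 -> KEEP
r=43=101011 popcount=4 -> skip
r=44=101100 popcount=3 -> KEEP
r=45=101101 popcount=4 -> skip
r=46=101110 popcount=4 -> skip
r=47=101111 popcount=5 -> skip
r=48=110000 popcount=2 -> skip
r=49=110001 popcount=3 -> KEEP
r=50=110010 popcount=3 -> KEEP
r=51=110011 popcount=4 -> skip
r=52=110100 popcount=3 -> KEEP
r=53=110101 popcount=4 -> skip
r=54=110110 popcount=4 -> skip
r=55=110111 popcount=5 -> skip
r=56=111000 popcount=3 -> KEEP
Kept rows: 41 42 44 49 50 52 56

Answer: 41 42 44 49 50 52 56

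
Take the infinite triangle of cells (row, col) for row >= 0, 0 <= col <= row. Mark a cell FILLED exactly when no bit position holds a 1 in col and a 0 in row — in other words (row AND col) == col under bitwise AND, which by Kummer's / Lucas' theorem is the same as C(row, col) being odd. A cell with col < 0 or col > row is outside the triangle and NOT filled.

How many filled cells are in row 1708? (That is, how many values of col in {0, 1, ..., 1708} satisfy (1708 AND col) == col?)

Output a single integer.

1708 in binary = 11010101100
popcount(1708) = number of 1-bits in 11010101100 = 6
A col c satisfies (1708 AND c) == c iff every set bit of c is also set in 1708; each of the 6 set bits of 1708 can independently be on or off in c.
count = 2^6 = 64

Answer: 64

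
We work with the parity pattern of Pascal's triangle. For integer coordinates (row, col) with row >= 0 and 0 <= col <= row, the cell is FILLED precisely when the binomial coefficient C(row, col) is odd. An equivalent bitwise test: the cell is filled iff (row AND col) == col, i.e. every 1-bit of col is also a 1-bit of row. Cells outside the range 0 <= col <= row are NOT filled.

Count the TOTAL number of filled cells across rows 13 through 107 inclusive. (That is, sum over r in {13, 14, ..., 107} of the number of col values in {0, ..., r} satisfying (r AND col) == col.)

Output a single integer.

Answer: 1346

Derivation:
r13=1101 pc3: +8 =8
r14=1110 pc3: +8 =16
r15=1111 pc4: +16 =32
r16=10000 pc1: +2 =34
r17=10001 pc2: +4 =38
r18=10010 pc2: +4 =42
r19=10011 pc3: +8 =50
r20=10100 pc2: +4 =54
r21=10101 pc3: +8 =62
r22=10110 pc3: +8 =70
r23=10111 pc4: +16 =86
r24=11000 pc2: +4 =90
r25=11001 pc3: +8 =98
r26=11010 pc3: +8 =106
r27=11011 pc4: +16 =122
r28=11100 pc3: +8 =130
r29=11101 pc4: +16 =146
r30=11110 pc4: +16 =162
r31=11111 pc5: +32 =194
r32=100000 pc1: +2 =196
r33=100001 pc2: +4 =200
r34=100010 pc2: +4 =204
r35=100011 pc3: +8 =212
r36=100100 pc2: +4 =216
r37=100101 pc3: +8 =224
r38=100110 pc3: +8 =232
r39=100111 pc4: +16 =248
r40=101000 pc2: +4 =252
r41=101001 pc3: +8 =260
r42=101010 pc3: +8 =268
r43=101011 pc4: +16 =284
r44=101100 pc3: +8 =292
r45=101101 pc4: +16 =308
r46=101110 pc4: +16 =324
r47=101111 pc5: +32 =356
r48=110000 pc2: +4 =360
r49=110001 pc3: +8 =368
r50=110010 pc3: +8 =376
r51=110011 pc4: +16 =392
r52=110100 pc3: +8 =400
r53=110101 pc4: +16 =416
r54=110110 pc4: +16 =432
r55=110111 pc5: +32 =464
r56=111000 pc3: +8 =472
r57=111001 pc4: +16 =488
r58=111010 pc4: +16 =504
r59=111011 pc5: +32 =536
r60=111100 pc4: +16 =552
r61=111101 pc5: +32 =584
r62=111110 pc5: +32 =616
r63=111111 pc6: +64 =680
r64=1000000 pc1: +2 =682
r65=1000001 pc2: +4 =686
r66=1000010 pc2: +4 =690
r67=1000011 pc3: +8 =698
r68=1000100 pc2: +4 =702
r69=1000101 pc3: +8 =710
r70=1000110 pc3: +8 =718
r71=1000111 pc4: +16 =734
r72=1001000 pc2: +4 =738
r73=1001001 pc3: +8 =746
r74=1001010 pc3: +8 =754
r75=1001011 pc4: +16 =770
r76=1001100 pc3: +8 =778
r77=1001101 pc4: +16 =794
r78=1001110 pc4: +16 =810
r79=1001111 pc5: +32 =842
r80=1010000 pc2: +4 =846
r81=1010001 pc3: +8 =854
r82=1010010 pc3: +8 =862
r83=1010011 pc4: +16 =878
r84=1010100 pc3: +8 =886
r85=1010101 pc4: +16 =902
r86=1010110 pc4: +16 =918
r87=1010111 pc5: +32 =950
r88=1011000 pc3: +8 =958
r89=1011001 pc4: +16 =974
r90=1011010 pc4: +16 =990
r91=1011011 pc5: +32 =1022
r92=1011100 pc4: +16 =1038
r93=1011101 pc5: +32 =1070
r94=1011110 pc5: +32 =1102
r95=1011111 pc6: +64 =1166
r96=1100000 pc2: +4 =1170
r97=1100001 pc3: +8 =1178
r98=1100010 pc3: +8 =1186
r99=1100011 pc4: +16 =1202
r100=1100100 pc3: +8 =1210
r101=1100101 pc4: +16 =1226
r102=1100110 pc4: +16 =1242
r103=1100111 pc5: +32 =1274
r104=1101000 pc3: +8 =1282
r105=1101001 pc4: +16 =1298
r106=1101010 pc4: +16 =1314
r107=1101011 pc5: +32 =1346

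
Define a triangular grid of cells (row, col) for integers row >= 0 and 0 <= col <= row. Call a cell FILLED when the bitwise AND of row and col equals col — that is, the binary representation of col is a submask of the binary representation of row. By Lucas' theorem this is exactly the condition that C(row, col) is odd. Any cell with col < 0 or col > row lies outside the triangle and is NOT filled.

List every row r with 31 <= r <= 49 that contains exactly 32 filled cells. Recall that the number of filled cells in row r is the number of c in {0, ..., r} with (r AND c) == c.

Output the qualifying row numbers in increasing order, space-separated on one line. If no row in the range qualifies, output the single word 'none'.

Row r has 2^popcount(r) filled cells, so we need popcount(r) = log2(32) = 5.
Scan r = 31..49 and keep those with exactly 5 one-bits:
r=31=11111 popcount=5 -> KEEP
r=32=100000 popcount=1 -> skip
r=33=100001 popcount=2 -> skip
r=34=100010 popcount=2 -> skip
r=35=100011 popcount=3 -> skip
r=36=100100 popcount=2 -> skip
r=37=100101 popcount=3 -> skip
r=38=100110 popcount=3 -> skip
r=39=100111 popcount=4 -> skip
r=40=101000 popcount=2 -> skip
r=41=101001 popcount=3 -> skip
r=42=101010 popcount=3 -> skip
r=43=101011 popcount=4 -> skip
r=44=101100 popcount=3 -> skip
r=45=101101 popcount=4 -> skip
r=46=101110 popcount=4 -> skip
r=47=101111 popcount=5 -> KEEP
r=48=110000 popcount=2 -> skip
r=49=110001 popcount=3 -> skip
Kept rows: 31 47

Answer: 31 47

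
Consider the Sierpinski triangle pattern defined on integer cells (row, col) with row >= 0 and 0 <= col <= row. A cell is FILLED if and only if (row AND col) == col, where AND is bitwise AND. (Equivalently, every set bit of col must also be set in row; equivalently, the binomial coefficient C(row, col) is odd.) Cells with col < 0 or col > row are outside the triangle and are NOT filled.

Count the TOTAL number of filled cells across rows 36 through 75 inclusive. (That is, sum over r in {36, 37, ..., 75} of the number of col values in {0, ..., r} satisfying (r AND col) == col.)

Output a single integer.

r36=100100 pc2: +4 =4
r37=100101 pc3: +8 =12
r38=100110 pc3: +8 =20
r39=100111 pc4: +16 =36
r40=101000 pc2: +4 =40
r41=101001 pc3: +8 =48
r42=101010 pc3: +8 =56
r43=101011 pc4: +16 =72
r44=101100 pc3: +8 =80
r45=101101 pc4: +16 =96
r46=101110 pc4: +16 =112
r47=101111 pc5: +32 =144
r48=110000 pc2: +4 =148
r49=110001 pc3: +8 =156
r50=110010 pc3: +8 =164
r51=110011 pc4: +16 =180
r52=110100 pc3: +8 =188
r53=110101 pc4: +16 =204
r54=110110 pc4: +16 =220
r55=110111 pc5: +32 =252
r56=111000 pc3: +8 =260
r57=111001 pc4: +16 =276
r58=111010 pc4: +16 =292
r59=111011 pc5: +32 =324
r60=111100 pc4: +16 =340
r61=111101 pc5: +32 =372
r62=111110 pc5: +32 =404
r63=111111 pc6: +64 =468
r64=1000000 pc1: +2 =470
r65=1000001 pc2: +4 =474
r66=1000010 pc2: +4 =478
r67=1000011 pc3: +8 =486
r68=1000100 pc2: +4 =490
r69=1000101 pc3: +8 =498
r70=1000110 pc3: +8 =506
r71=1000111 pc4: +16 =522
r72=1001000 pc2: +4 =526
r73=1001001 pc3: +8 =534
r74=1001010 pc3: +8 =542
r75=1001011 pc4: +16 =558

Answer: 558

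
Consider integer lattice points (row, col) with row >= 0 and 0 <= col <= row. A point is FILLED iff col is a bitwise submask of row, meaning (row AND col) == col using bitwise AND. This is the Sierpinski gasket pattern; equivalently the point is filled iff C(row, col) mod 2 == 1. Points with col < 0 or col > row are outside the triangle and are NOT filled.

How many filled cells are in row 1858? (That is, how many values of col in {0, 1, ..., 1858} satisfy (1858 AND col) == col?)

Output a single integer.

1858 in binary = 11101000010
popcount(1858) = number of 1-bits in 11101000010 = 5
A col c satisfies (1858 AND c) == c iff every set bit of c is also set in 1858; each of the 5 set bits of 1858 can independently be on or off in c.
count = 2^5 = 32

Answer: 32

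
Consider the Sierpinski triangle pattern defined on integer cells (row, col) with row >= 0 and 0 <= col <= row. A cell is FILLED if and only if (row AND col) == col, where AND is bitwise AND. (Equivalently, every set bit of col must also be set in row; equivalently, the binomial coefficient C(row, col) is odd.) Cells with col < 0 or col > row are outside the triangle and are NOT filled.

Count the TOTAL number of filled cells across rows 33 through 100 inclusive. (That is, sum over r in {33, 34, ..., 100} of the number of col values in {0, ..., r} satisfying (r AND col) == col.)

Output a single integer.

r33=100001 pc2: +4 =4
r34=100010 pc2: +4 =8
r35=100011 pc3: +8 =16
r36=100100 pc2: +4 =20
r37=100101 pc3: +8 =28
r38=100110 pc3: +8 =36
r39=100111 pc4: +16 =52
r40=101000 pc2: +4 =56
r41=101001 pc3: +8 =64
r42=101010 pc3: +8 =72
r43=101011 pc4: +16 =88
r44=101100 pc3: +8 =96
r45=101101 pc4: +16 =112
r46=101110 pc4: +16 =128
r47=101111 pc5: +32 =160
r48=110000 pc2: +4 =164
r49=110001 pc3: +8 =172
r50=110010 pc3: +8 =180
r51=110011 pc4: +16 =196
r52=110100 pc3: +8 =204
r53=110101 pc4: +16 =220
r54=110110 pc4: +16 =236
r55=110111 pc5: +32 =268
r56=111000 pc3: +8 =276
r57=111001 pc4: +16 =292
r58=111010 pc4: +16 =308
r59=111011 pc5: +32 =340
r60=111100 pc4: +16 =356
r61=111101 pc5: +32 =388
r62=111110 pc5: +32 =420
r63=111111 pc6: +64 =484
r64=1000000 pc1: +2 =486
r65=1000001 pc2: +4 =490
r66=1000010 pc2: +4 =494
r67=1000011 pc3: +8 =502
r68=1000100 pc2: +4 =506
r69=1000101 pc3: +8 =514
r70=1000110 pc3: +8 =522
r71=1000111 pc4: +16 =538
r72=1001000 pc2: +4 =542
r73=1001001 pc3: +8 =550
r74=1001010 pc3: +8 =558
r75=1001011 pc4: +16 =574
r76=1001100 pc3: +8 =582
r77=1001101 pc4: +16 =598
r78=1001110 pc4: +16 =614
r79=1001111 pc5: +32 =646
r80=1010000 pc2: +4 =650
r81=1010001 pc3: +8 =658
r82=1010010 pc3: +8 =666
r83=1010011 pc4: +16 =682
r84=1010100 pc3: +8 =690
r85=1010101 pc4: +16 =706
r86=1010110 pc4: +16 =722
r87=1010111 pc5: +32 =754
r88=1011000 pc3: +8 =762
r89=1011001 pc4: +16 =778
r90=1011010 pc4: +16 =794
r91=1011011 pc5: +32 =826
r92=1011100 pc4: +16 =842
r93=1011101 pc5: +32 =874
r94=1011110 pc5: +32 =906
r95=1011111 pc6: +64 =970
r96=1100000 pc2: +4 =974
r97=1100001 pc3: +8 =982
r98=1100010 pc3: +8 =990
r99=1100011 pc4: +16 =1006
r100=1100100 pc3: +8 =1014

Answer: 1014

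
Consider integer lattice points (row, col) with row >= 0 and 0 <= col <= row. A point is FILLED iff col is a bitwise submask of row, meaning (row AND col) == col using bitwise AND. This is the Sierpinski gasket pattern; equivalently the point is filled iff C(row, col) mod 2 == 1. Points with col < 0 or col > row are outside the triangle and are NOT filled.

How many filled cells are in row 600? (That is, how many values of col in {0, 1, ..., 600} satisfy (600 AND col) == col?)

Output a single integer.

Answer: 16

Derivation:
600 in binary = 1001011000
popcount(600) = number of 1-bits in 1001011000 = 4
A col c satisfies (600 AND c) == c iff every set bit of c is also set in 600; each of the 4 set bits of 600 can independently be on or off in c.
count = 2^4 = 16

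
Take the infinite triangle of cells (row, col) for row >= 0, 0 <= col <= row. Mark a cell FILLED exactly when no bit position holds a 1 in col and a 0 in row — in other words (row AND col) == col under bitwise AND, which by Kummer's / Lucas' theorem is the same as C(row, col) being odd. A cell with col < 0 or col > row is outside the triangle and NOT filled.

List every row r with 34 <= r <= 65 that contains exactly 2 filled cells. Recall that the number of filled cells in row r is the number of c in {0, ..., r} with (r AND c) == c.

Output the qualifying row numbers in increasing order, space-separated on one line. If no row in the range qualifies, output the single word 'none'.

Answer: 64

Derivation:
Row r has 2^popcount(r) filled cells, so we need popcount(r) = log2(2) = 1.
Scan r = 34..65 and keep those with exactly 1 one-bits:
r=34=100010 popcount=2 -> skip
r=35=100011 popcount=3 -> skip
r=36=100100 popcount=2 -> skip
r=37=100101 popcount=3 -> skip
r=38=100110 popcount=3 -> skip
r=39=100111 popcount=4 -> skip
r=40=101000 popcount=2 -> skip
r=41=101001 popcount=3 -> skip
r=42=101010 popcount=3 -> skip
r=43=101011 popcount=4 -> skip
r=44=101100 popcount=3 -> skip
r=45=101101 popcount=4 -> skip
r=46=101110 popcount=4 -> skip
r=47=101111 popcount=5 -> skip
r=48=110000 popcount=2 -> skip
r=49=110001 popcount=3 -> skip
r=50=110010 popcount=3 -> skip
r=51=110011 popcount=4 -> skip
r=52=110100 popcount=3 -> skip
r=53=110101 popcount=4 -> skip
r=54=110110 popcount=4 -> skip
r=55=110111 popcount=5 -> skip
r=56=111000 popcount=3 -> skip
r=57=111001 popcount=4 -> skip
r=58=111010 popcount=4 -> skip
r=59=111011 popcount=5 -> skip
r=60=111100 popcount=4 -> skip
r=61=111101 popcount=5 -> skip
r=62=111110 popcount=5 -> skip
r=63=111111 popcount=6 -> skip
r=64=1000000 popcount=1 -> KEEP
r=65=1000001 popcount=2 -> skip
Kept rows: 64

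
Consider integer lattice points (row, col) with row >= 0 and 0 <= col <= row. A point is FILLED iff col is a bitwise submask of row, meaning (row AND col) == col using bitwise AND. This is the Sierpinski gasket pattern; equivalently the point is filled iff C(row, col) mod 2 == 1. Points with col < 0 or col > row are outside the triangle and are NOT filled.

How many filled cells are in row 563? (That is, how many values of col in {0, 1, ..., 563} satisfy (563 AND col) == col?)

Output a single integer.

Answer: 32

Derivation:
563 in binary = 1000110011
popcount(563) = number of 1-bits in 1000110011 = 5
A col c satisfies (563 AND c) == c iff every set bit of c is also set in 563; each of the 5 set bits of 563 can independently be on or off in c.
count = 2^5 = 32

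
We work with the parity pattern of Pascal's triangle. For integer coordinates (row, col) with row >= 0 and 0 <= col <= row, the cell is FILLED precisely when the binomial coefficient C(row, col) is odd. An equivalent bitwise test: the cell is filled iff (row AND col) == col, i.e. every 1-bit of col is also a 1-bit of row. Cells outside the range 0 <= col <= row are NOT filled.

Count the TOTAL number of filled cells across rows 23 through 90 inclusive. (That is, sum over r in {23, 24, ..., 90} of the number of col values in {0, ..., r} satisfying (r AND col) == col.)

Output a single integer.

Answer: 920

Derivation:
r23=10111 pc4: +16 =16
r24=11000 pc2: +4 =20
r25=11001 pc3: +8 =28
r26=11010 pc3: +8 =36
r27=11011 pc4: +16 =52
r28=11100 pc3: +8 =60
r29=11101 pc4: +16 =76
r30=11110 pc4: +16 =92
r31=11111 pc5: +32 =124
r32=100000 pc1: +2 =126
r33=100001 pc2: +4 =130
r34=100010 pc2: +4 =134
r35=100011 pc3: +8 =142
r36=100100 pc2: +4 =146
r37=100101 pc3: +8 =154
r38=100110 pc3: +8 =162
r39=100111 pc4: +16 =178
r40=101000 pc2: +4 =182
r41=101001 pc3: +8 =190
r42=101010 pc3: +8 =198
r43=101011 pc4: +16 =214
r44=101100 pc3: +8 =222
r45=101101 pc4: +16 =238
r46=101110 pc4: +16 =254
r47=101111 pc5: +32 =286
r48=110000 pc2: +4 =290
r49=110001 pc3: +8 =298
r50=110010 pc3: +8 =306
r51=110011 pc4: +16 =322
r52=110100 pc3: +8 =330
r53=110101 pc4: +16 =346
r54=110110 pc4: +16 =362
r55=110111 pc5: +32 =394
r56=111000 pc3: +8 =402
r57=111001 pc4: +16 =418
r58=111010 pc4: +16 =434
r59=111011 pc5: +32 =466
r60=111100 pc4: +16 =482
r61=111101 pc5: +32 =514
r62=111110 pc5: +32 =546
r63=111111 pc6: +64 =610
r64=1000000 pc1: +2 =612
r65=1000001 pc2: +4 =616
r66=1000010 pc2: +4 =620
r67=1000011 pc3: +8 =628
r68=1000100 pc2: +4 =632
r69=1000101 pc3: +8 =640
r70=1000110 pc3: +8 =648
r71=1000111 pc4: +16 =664
r72=1001000 pc2: +4 =668
r73=1001001 pc3: +8 =676
r74=1001010 pc3: +8 =684
r75=1001011 pc4: +16 =700
r76=1001100 pc3: +8 =708
r77=1001101 pc4: +16 =724
r78=1001110 pc4: +16 =740
r79=1001111 pc5: +32 =772
r80=1010000 pc2: +4 =776
r81=1010001 pc3: +8 =784
r82=1010010 pc3: +8 =792
r83=1010011 pc4: +16 =808
r84=1010100 pc3: +8 =816
r85=1010101 pc4: +16 =832
r86=1010110 pc4: +16 =848
r87=1010111 pc5: +32 =880
r88=1011000 pc3: +8 =888
r89=1011001 pc4: +16 =904
r90=1011010 pc4: +16 =920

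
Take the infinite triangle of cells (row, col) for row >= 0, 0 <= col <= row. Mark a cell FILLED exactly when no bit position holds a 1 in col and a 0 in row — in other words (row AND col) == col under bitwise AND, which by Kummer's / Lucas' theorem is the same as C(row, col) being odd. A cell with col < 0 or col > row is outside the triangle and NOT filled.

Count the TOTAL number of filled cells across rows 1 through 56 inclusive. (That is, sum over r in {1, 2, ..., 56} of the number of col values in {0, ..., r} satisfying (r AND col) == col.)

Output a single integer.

Answer: 520

Derivation:
r1=1 pc1: +2 =2
r2=10 pc1: +2 =4
r3=11 pc2: +4 =8
r4=100 pc1: +2 =10
r5=101 pc2: +4 =14
r6=110 pc2: +4 =18
r7=111 pc3: +8 =26
r8=1000 pc1: +2 =28
r9=1001 pc2: +4 =32
r10=1010 pc2: +4 =36
r11=1011 pc3: +8 =44
r12=1100 pc2: +4 =48
r13=1101 pc3: +8 =56
r14=1110 pc3: +8 =64
r15=1111 pc4: +16 =80
r16=10000 pc1: +2 =82
r17=10001 pc2: +4 =86
r18=10010 pc2: +4 =90
r19=10011 pc3: +8 =98
r20=10100 pc2: +4 =102
r21=10101 pc3: +8 =110
r22=10110 pc3: +8 =118
r23=10111 pc4: +16 =134
r24=11000 pc2: +4 =138
r25=11001 pc3: +8 =146
r26=11010 pc3: +8 =154
r27=11011 pc4: +16 =170
r28=11100 pc3: +8 =178
r29=11101 pc4: +16 =194
r30=11110 pc4: +16 =210
r31=11111 pc5: +32 =242
r32=100000 pc1: +2 =244
r33=100001 pc2: +4 =248
r34=100010 pc2: +4 =252
r35=100011 pc3: +8 =260
r36=100100 pc2: +4 =264
r37=100101 pc3: +8 =272
r38=100110 pc3: +8 =280
r39=100111 pc4: +16 =296
r40=101000 pc2: +4 =300
r41=101001 pc3: +8 =308
r42=101010 pc3: +8 =316
r43=101011 pc4: +16 =332
r44=101100 pc3: +8 =340
r45=101101 pc4: +16 =356
r46=101110 pc4: +16 =372
r47=101111 pc5: +32 =404
r48=110000 pc2: +4 =408
r49=110001 pc3: +8 =416
r50=110010 pc3: +8 =424
r51=110011 pc4: +16 =440
r52=110100 pc3: +8 =448
r53=110101 pc4: +16 =464
r54=110110 pc4: +16 =480
r55=110111 pc5: +32 =512
r56=111000 pc3: +8 =520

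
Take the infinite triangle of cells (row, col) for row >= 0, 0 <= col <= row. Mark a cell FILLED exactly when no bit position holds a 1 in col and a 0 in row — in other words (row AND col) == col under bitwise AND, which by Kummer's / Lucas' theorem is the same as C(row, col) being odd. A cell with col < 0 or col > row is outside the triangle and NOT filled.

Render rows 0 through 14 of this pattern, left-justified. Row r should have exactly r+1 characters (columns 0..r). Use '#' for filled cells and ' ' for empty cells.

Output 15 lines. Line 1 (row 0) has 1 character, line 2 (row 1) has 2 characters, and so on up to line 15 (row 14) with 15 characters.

r0=0: #
r1=1: ##
r2=10: # #
r3=11: ####
r4=100: #   #
r5=101: ##  ##
r6=110: # # # #
r7=111: ########
r8=1000: #       #
r9=1001: ##      ##
r10=1010: # #     # #
r11=1011: ####    ####
r12=1100: #   #   #   #
r13=1101: ##  ##  ##  ##
r14=1110: # # # # # # # #

Answer: #
##
# #
####
#   #
##  ##
# # # #
########
#       #
##      ##
# #     # #
####    ####
#   #   #   #
##  ##  ##  ##
# # # # # # # #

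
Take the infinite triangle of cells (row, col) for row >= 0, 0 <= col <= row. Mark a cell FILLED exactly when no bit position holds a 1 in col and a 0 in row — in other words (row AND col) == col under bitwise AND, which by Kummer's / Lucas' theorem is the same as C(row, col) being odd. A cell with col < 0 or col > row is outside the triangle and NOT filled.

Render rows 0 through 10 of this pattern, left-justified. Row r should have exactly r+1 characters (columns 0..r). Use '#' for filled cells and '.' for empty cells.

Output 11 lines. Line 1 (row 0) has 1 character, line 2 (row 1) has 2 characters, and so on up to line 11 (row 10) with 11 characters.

Answer: #
##
#.#
####
#...#
##..##
#.#.#.#
########
#.......#
##......##
#.#.....#.#

Derivation:
r0=0: #
r1=1: ##
r2=10: #.#
r3=11: ####
r4=100: #...#
r5=101: ##..##
r6=110: #.#.#.#
r7=111: ########
r8=1000: #.......#
r9=1001: ##......##
r10=1010: #.#.....#.#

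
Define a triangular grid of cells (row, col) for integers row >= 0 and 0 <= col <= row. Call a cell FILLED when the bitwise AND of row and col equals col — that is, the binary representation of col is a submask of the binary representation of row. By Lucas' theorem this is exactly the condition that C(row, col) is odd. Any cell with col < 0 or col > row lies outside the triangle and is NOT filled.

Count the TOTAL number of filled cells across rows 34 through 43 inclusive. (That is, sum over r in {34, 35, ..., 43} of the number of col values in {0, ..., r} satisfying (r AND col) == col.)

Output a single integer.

r34=100010 pc2: +4 =4
r35=100011 pc3: +8 =12
r36=100100 pc2: +4 =16
r37=100101 pc3: +8 =24
r38=100110 pc3: +8 =32
r39=100111 pc4: +16 =48
r40=101000 pc2: +4 =52
r41=101001 pc3: +8 =60
r42=101010 pc3: +8 =68
r43=101011 pc4: +16 =84

Answer: 84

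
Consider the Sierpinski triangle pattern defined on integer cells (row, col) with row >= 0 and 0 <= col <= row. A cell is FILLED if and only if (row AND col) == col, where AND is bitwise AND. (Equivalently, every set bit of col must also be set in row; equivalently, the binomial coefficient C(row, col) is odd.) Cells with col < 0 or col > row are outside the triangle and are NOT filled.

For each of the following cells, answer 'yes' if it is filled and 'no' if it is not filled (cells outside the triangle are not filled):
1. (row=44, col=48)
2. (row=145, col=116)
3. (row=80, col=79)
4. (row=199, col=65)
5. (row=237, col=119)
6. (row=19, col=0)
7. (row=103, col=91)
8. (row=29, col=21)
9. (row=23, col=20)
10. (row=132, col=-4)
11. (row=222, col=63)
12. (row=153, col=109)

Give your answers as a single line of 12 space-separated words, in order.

(44,48): col outside [0, 44] -> not filled
(145,116): row=0b10010001, col=0b1110100, row AND col = 0b10000 = 16; 16 != 116 -> empty
(80,79): row=0b1010000, col=0b1001111, row AND col = 0b1000000 = 64; 64 != 79 -> empty
(199,65): row=0b11000111, col=0b1000001, row AND col = 0b1000001 = 65; 65 == 65 -> filled
(237,119): row=0b11101101, col=0b1110111, row AND col = 0b1100101 = 101; 101 != 119 -> empty
(19,0): row=0b10011, col=0b0, row AND col = 0b0 = 0; 0 == 0 -> filled
(103,91): row=0b1100111, col=0b1011011, row AND col = 0b1000011 = 67; 67 != 91 -> empty
(29,21): row=0b11101, col=0b10101, row AND col = 0b10101 = 21; 21 == 21 -> filled
(23,20): row=0b10111, col=0b10100, row AND col = 0b10100 = 20; 20 == 20 -> filled
(132,-4): col outside [0, 132] -> not filled
(222,63): row=0b11011110, col=0b111111, row AND col = 0b11110 = 30; 30 != 63 -> empty
(153,109): row=0b10011001, col=0b1101101, row AND col = 0b1001 = 9; 9 != 109 -> empty

Answer: no no no yes no yes no yes yes no no no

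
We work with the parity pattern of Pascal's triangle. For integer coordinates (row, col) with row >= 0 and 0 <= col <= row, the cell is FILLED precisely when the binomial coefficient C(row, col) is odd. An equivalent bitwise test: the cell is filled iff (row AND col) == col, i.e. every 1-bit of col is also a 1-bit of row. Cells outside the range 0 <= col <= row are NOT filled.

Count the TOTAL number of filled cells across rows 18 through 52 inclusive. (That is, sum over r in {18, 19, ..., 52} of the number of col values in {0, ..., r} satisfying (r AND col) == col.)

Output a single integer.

r18=10010 pc2: +4 =4
r19=10011 pc3: +8 =12
r20=10100 pc2: +4 =16
r21=10101 pc3: +8 =24
r22=10110 pc3: +8 =32
r23=10111 pc4: +16 =48
r24=11000 pc2: +4 =52
r25=11001 pc3: +8 =60
r26=11010 pc3: +8 =68
r27=11011 pc4: +16 =84
r28=11100 pc3: +8 =92
r29=11101 pc4: +16 =108
r30=11110 pc4: +16 =124
r31=11111 pc5: +32 =156
r32=100000 pc1: +2 =158
r33=100001 pc2: +4 =162
r34=100010 pc2: +4 =166
r35=100011 pc3: +8 =174
r36=100100 pc2: +4 =178
r37=100101 pc3: +8 =186
r38=100110 pc3: +8 =194
r39=100111 pc4: +16 =210
r40=101000 pc2: +4 =214
r41=101001 pc3: +8 =222
r42=101010 pc3: +8 =230
r43=101011 pc4: +16 =246
r44=101100 pc3: +8 =254
r45=101101 pc4: +16 =270
r46=101110 pc4: +16 =286
r47=101111 pc5: +32 =318
r48=110000 pc2: +4 =322
r49=110001 pc3: +8 =330
r50=110010 pc3: +8 =338
r51=110011 pc4: +16 =354
r52=110100 pc3: +8 =362

Answer: 362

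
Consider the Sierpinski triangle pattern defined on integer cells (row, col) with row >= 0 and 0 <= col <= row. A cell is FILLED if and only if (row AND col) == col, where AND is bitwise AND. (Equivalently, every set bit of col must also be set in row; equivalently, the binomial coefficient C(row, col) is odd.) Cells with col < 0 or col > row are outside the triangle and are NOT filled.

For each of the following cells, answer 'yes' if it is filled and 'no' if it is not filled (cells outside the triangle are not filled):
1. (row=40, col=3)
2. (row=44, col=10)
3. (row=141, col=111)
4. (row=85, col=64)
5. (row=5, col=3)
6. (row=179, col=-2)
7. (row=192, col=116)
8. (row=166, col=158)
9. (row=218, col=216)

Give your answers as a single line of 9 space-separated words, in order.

(40,3): row=0b101000, col=0b11, row AND col = 0b0 = 0; 0 != 3 -> empty
(44,10): row=0b101100, col=0b1010, row AND col = 0b1000 = 8; 8 != 10 -> empty
(141,111): row=0b10001101, col=0b1101111, row AND col = 0b1101 = 13; 13 != 111 -> empty
(85,64): row=0b1010101, col=0b1000000, row AND col = 0b1000000 = 64; 64 == 64 -> filled
(5,3): row=0b101, col=0b11, row AND col = 0b1 = 1; 1 != 3 -> empty
(179,-2): col outside [0, 179] -> not filled
(192,116): row=0b11000000, col=0b1110100, row AND col = 0b1000000 = 64; 64 != 116 -> empty
(166,158): row=0b10100110, col=0b10011110, row AND col = 0b10000110 = 134; 134 != 158 -> empty
(218,216): row=0b11011010, col=0b11011000, row AND col = 0b11011000 = 216; 216 == 216 -> filled

Answer: no no no yes no no no no yes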